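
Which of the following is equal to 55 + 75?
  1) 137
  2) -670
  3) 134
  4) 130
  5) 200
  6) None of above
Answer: 4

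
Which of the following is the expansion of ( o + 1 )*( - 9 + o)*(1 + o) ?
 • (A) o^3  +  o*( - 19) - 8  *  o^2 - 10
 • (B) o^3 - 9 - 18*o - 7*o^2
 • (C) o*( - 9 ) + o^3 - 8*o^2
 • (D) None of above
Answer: D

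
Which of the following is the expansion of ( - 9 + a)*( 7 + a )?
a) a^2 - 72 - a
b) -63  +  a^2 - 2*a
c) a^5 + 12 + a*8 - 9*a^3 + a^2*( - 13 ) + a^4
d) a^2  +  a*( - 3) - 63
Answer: b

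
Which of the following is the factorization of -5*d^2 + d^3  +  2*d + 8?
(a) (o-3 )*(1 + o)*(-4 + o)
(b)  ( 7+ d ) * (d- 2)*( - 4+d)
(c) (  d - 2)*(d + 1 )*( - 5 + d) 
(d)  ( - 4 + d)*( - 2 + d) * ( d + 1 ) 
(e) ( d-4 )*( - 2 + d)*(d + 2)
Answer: d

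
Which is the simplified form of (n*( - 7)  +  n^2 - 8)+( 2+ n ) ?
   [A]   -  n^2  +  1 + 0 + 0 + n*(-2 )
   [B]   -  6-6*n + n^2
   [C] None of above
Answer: B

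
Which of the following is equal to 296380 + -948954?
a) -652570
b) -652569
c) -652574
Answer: c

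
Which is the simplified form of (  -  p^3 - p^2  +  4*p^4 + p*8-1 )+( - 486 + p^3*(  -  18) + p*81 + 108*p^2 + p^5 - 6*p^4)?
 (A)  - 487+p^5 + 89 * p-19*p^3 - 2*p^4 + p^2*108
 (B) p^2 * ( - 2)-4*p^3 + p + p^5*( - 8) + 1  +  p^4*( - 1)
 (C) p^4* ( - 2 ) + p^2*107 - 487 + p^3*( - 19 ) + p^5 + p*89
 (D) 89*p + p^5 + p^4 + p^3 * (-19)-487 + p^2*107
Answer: C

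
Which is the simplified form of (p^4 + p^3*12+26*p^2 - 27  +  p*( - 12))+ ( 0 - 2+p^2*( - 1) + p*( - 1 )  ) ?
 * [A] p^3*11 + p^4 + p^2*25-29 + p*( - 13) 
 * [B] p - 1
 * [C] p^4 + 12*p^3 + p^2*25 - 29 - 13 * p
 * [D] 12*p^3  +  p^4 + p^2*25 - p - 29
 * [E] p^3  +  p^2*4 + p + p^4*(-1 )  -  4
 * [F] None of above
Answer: C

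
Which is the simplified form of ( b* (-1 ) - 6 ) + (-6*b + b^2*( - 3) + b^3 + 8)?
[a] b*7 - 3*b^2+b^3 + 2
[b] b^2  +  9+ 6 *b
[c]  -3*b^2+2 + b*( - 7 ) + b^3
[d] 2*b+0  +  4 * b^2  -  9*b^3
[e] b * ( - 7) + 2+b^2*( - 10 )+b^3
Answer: c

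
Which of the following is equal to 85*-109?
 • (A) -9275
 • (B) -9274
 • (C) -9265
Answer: C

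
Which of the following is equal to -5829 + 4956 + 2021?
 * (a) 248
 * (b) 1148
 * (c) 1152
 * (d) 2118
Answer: b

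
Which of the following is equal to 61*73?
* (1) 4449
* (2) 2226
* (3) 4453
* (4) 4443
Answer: 3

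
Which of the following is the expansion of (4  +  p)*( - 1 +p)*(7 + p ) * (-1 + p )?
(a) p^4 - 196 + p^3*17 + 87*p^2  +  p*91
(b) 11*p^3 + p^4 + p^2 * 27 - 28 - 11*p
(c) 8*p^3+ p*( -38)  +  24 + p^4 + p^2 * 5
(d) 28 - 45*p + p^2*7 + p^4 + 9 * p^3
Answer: d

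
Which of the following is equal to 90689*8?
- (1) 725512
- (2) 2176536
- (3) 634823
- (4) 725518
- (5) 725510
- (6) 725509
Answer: 1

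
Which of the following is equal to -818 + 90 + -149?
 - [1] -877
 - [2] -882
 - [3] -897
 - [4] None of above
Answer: 1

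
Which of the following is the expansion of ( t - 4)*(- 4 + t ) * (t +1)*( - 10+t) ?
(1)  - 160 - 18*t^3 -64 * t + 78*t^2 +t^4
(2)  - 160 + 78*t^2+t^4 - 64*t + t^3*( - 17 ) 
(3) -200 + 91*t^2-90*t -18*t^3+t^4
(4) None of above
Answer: 2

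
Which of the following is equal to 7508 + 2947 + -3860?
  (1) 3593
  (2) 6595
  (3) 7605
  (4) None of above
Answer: 2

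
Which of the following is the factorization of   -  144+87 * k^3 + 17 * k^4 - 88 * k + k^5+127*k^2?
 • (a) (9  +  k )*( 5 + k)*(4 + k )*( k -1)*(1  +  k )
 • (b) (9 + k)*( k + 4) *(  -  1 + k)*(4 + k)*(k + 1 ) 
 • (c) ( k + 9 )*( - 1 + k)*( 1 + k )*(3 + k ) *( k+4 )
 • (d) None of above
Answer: b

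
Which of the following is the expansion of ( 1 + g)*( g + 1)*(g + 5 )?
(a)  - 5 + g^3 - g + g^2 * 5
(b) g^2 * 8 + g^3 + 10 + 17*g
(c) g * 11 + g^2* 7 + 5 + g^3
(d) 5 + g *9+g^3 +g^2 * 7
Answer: c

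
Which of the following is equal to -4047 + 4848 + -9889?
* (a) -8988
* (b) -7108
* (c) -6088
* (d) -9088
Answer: d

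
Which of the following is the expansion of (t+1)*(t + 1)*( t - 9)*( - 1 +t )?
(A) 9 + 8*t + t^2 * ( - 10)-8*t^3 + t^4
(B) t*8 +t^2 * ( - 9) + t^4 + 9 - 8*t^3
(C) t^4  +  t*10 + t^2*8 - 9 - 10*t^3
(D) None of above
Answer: A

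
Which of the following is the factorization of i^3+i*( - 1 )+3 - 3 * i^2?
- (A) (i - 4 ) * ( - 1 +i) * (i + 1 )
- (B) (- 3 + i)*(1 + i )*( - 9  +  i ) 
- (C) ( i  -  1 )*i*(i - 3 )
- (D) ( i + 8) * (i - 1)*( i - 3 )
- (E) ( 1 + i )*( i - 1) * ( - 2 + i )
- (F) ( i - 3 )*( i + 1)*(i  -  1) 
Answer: F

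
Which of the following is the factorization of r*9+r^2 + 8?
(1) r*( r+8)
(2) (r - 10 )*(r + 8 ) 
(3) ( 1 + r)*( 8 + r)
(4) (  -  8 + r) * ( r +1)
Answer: 3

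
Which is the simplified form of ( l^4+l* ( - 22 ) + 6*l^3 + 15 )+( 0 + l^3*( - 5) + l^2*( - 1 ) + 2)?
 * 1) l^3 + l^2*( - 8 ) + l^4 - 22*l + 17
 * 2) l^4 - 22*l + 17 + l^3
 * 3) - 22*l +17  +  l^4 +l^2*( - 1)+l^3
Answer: 3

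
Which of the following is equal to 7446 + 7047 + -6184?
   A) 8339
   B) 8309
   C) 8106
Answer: B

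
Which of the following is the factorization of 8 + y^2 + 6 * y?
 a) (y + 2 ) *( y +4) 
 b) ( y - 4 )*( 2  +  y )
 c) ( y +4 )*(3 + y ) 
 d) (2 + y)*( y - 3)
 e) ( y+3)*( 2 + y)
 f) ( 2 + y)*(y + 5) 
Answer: a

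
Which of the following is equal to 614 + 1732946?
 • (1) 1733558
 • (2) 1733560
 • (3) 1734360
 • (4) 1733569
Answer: 2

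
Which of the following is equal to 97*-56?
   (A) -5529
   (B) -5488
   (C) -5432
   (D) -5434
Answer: C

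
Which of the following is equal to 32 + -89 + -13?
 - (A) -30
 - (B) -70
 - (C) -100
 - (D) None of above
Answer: B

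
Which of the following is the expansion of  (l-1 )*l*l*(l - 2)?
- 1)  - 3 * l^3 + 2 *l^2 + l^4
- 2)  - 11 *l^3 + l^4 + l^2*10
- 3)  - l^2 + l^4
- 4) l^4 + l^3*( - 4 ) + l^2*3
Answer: 1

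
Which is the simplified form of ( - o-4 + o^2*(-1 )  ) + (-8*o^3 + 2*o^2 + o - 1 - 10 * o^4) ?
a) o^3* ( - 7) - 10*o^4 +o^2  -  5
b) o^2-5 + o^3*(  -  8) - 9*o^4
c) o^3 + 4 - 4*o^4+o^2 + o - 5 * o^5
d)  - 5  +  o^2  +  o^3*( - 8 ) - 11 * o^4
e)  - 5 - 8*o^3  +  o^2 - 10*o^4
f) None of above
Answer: e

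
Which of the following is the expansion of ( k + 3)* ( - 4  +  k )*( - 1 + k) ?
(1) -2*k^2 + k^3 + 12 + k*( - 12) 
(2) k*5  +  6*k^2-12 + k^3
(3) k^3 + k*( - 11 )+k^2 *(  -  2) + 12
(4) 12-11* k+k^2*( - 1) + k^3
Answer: 3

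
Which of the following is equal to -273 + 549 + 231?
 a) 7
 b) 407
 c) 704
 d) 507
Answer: d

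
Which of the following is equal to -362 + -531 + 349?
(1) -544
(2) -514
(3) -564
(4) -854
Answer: 1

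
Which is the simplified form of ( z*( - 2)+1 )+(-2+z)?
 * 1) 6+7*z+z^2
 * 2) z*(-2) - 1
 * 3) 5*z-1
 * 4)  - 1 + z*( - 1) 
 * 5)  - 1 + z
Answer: 4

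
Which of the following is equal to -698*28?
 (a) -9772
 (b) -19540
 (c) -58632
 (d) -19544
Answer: d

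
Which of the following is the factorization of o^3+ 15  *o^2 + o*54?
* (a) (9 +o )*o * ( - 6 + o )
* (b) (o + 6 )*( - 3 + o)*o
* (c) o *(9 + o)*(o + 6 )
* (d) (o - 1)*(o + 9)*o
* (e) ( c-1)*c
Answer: c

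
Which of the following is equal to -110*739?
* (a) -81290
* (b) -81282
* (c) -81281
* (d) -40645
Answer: a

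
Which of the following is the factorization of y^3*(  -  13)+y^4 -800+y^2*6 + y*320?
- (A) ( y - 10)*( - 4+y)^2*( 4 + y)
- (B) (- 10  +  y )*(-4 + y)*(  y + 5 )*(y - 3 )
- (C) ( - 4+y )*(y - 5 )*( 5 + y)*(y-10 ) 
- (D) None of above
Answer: D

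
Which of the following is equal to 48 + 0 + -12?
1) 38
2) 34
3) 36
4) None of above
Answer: 3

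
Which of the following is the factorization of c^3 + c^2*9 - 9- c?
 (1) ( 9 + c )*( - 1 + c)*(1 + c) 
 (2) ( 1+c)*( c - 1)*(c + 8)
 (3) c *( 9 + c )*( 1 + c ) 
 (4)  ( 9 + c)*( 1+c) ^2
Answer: 1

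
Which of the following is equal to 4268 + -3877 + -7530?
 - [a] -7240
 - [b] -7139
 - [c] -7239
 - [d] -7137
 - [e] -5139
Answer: b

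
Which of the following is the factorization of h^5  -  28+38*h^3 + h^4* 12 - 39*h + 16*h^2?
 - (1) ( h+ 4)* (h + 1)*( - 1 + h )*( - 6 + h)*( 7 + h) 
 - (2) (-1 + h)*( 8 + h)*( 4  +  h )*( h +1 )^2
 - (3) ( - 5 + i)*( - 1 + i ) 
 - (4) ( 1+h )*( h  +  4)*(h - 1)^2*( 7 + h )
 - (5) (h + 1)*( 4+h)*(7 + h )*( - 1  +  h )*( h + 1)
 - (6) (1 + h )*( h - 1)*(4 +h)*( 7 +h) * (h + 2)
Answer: 5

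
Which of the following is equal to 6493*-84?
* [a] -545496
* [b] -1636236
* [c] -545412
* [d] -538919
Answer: c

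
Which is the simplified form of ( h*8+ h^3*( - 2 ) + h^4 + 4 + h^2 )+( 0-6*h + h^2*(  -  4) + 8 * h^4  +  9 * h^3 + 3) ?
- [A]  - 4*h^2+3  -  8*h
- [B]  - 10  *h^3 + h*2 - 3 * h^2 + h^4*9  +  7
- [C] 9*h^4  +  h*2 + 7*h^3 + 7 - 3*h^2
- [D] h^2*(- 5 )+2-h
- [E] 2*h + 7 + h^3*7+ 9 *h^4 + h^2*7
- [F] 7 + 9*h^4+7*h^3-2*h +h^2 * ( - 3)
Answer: C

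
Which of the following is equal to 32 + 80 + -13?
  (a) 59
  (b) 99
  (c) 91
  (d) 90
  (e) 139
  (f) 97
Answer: b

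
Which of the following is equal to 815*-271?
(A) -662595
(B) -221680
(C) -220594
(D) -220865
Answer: D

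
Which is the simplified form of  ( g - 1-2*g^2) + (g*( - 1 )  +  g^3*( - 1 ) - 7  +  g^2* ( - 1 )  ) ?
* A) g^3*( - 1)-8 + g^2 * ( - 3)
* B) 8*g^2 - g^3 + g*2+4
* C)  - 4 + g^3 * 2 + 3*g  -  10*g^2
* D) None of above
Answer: A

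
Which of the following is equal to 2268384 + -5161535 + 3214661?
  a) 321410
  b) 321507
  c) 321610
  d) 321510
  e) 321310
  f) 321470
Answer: d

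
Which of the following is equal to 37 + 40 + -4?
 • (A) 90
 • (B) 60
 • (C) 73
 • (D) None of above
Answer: C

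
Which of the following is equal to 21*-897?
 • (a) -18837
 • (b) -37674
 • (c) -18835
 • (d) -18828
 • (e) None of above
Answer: a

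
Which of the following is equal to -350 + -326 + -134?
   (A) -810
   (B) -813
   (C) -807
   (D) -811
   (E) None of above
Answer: A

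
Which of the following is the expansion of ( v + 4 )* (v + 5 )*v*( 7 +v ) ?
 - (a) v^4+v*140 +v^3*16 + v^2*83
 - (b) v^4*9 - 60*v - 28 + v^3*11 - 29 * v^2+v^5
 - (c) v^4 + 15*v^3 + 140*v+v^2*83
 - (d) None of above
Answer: a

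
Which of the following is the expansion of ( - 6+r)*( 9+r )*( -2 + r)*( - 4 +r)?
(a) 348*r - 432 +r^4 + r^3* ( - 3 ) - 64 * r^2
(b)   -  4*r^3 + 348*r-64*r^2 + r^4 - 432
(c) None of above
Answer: a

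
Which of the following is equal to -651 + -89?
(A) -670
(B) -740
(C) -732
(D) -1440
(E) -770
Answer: B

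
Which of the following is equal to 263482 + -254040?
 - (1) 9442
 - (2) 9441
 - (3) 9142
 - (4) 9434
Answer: 1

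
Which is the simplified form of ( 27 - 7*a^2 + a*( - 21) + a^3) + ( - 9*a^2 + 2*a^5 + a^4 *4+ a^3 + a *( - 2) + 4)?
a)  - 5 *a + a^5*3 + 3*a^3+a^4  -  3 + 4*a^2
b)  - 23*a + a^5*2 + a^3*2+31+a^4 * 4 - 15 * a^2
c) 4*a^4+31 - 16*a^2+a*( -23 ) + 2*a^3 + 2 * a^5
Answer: c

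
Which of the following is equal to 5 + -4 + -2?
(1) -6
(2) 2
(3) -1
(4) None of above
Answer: 3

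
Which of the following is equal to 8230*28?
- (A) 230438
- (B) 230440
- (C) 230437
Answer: B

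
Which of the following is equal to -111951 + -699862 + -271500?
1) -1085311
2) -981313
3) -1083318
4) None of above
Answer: 4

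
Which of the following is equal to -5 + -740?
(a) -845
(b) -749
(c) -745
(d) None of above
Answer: c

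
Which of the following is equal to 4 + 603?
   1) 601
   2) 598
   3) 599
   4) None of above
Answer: 4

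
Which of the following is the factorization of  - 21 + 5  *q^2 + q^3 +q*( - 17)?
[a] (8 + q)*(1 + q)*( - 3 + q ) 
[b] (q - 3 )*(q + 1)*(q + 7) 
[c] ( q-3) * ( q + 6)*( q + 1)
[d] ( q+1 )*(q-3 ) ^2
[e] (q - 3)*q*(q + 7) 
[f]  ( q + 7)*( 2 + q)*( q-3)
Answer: b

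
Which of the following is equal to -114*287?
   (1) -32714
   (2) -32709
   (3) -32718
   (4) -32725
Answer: 3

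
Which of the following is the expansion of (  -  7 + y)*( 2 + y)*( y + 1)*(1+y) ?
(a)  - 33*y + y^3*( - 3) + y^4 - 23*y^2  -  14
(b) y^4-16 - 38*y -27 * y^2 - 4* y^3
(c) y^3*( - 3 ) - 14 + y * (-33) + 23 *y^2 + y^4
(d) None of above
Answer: a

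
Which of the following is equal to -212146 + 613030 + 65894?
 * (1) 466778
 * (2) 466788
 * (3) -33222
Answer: 1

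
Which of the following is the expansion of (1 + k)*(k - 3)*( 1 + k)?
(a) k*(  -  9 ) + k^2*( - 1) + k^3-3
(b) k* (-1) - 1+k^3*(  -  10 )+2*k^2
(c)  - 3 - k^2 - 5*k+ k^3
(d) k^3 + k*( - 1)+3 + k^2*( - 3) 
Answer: c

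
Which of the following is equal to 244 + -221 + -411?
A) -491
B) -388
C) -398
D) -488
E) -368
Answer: B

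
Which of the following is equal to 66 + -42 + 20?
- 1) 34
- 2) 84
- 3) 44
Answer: 3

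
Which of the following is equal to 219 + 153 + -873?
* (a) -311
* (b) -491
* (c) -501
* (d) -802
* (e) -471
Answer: c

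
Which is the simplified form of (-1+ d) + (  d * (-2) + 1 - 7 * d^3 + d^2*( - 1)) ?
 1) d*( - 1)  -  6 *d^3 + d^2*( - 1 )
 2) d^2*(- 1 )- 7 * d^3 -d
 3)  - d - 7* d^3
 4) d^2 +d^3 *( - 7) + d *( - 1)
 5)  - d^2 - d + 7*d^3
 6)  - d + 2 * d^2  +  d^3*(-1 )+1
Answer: 2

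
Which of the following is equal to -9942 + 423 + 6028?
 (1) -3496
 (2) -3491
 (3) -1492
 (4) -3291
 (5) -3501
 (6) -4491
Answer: 2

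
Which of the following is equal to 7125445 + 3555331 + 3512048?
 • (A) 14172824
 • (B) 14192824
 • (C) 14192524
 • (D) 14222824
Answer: B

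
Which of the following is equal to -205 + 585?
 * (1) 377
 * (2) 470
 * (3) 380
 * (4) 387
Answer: 3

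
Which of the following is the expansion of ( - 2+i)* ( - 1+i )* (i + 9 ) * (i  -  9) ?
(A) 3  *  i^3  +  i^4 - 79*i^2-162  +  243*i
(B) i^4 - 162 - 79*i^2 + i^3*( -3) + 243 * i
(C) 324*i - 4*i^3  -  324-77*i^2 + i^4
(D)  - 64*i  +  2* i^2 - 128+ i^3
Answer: B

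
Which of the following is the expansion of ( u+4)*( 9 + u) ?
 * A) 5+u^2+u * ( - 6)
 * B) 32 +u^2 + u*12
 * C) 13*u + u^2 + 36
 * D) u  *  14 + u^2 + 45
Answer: C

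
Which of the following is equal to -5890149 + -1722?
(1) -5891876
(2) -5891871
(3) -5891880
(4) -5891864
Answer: 2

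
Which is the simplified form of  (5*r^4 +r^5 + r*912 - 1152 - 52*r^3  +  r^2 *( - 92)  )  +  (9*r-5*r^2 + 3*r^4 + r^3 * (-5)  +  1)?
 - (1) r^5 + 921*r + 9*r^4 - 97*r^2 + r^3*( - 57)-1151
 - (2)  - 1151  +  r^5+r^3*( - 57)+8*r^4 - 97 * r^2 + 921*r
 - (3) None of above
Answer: 2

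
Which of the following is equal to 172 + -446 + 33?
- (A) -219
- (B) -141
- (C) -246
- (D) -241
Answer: D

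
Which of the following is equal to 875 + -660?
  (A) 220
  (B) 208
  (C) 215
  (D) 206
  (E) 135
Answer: C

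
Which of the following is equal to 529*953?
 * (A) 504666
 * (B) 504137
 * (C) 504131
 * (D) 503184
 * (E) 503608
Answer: B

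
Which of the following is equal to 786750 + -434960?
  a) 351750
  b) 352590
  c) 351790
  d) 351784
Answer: c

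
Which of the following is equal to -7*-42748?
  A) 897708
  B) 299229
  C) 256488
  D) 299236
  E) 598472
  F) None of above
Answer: D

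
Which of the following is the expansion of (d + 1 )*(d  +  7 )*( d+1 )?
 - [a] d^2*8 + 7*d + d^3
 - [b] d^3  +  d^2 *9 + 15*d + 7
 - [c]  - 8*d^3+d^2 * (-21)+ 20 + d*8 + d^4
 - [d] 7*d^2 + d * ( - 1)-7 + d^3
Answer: b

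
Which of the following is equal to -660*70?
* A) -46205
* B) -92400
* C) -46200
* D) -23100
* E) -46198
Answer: C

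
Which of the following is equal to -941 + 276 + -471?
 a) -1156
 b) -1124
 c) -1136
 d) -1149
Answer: c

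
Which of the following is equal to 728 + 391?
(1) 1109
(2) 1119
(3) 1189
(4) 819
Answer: 2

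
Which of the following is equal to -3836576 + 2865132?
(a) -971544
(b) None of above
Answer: b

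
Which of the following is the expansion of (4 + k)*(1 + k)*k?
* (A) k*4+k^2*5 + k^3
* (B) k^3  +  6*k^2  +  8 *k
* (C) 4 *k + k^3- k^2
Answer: A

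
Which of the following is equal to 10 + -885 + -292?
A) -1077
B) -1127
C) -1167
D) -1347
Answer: C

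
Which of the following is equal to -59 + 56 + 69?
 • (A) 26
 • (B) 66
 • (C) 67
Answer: B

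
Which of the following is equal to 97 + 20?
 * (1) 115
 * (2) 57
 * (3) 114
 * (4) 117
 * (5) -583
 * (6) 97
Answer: 4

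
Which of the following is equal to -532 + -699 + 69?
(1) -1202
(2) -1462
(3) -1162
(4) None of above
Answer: 3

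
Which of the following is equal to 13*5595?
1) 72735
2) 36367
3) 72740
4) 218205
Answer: 1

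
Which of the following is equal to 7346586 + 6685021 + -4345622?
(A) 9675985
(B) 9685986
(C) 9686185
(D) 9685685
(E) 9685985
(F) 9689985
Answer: E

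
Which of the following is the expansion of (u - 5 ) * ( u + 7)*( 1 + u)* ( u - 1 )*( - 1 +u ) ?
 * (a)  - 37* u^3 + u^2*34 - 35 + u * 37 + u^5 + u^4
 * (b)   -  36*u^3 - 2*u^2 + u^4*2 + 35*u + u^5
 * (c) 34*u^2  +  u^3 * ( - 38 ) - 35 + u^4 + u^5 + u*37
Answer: c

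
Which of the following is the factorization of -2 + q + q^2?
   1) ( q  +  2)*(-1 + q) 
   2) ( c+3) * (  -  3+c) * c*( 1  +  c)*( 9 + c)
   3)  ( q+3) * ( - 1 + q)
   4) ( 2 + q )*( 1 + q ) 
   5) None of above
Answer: 1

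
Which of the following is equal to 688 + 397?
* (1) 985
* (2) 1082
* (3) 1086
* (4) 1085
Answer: 4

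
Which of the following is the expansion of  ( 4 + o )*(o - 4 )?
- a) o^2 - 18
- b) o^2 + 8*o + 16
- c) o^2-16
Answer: c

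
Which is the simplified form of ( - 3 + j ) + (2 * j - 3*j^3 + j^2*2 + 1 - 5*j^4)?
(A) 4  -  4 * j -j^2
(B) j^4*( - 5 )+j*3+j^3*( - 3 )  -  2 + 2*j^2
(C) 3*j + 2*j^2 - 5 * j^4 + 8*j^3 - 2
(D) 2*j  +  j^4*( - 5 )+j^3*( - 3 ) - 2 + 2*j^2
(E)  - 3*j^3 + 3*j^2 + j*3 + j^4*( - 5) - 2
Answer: B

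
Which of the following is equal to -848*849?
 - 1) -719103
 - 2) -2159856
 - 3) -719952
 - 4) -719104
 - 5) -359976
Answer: 3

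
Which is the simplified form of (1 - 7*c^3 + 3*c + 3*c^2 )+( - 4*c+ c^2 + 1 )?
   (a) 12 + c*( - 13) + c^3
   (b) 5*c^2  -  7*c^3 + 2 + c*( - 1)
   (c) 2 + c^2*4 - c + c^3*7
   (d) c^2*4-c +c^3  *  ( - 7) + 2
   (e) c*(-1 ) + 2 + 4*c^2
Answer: d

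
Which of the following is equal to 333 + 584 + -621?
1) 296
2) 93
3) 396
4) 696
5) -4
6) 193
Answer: 1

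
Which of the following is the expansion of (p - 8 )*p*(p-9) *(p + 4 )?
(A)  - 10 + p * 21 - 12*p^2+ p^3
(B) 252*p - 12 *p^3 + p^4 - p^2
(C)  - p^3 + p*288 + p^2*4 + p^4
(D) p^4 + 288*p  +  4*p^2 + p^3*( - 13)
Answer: D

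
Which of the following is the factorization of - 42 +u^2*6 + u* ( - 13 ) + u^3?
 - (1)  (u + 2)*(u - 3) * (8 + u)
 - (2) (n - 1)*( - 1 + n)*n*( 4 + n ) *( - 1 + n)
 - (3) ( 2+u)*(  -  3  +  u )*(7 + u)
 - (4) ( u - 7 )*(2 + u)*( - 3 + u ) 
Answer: 3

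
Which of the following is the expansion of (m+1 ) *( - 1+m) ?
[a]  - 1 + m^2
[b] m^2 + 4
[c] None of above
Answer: a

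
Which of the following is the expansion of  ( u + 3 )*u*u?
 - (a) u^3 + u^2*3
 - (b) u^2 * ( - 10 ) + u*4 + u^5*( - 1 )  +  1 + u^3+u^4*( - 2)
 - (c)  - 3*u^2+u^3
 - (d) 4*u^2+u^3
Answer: a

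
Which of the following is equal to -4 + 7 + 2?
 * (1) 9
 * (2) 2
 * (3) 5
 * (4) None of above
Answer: 3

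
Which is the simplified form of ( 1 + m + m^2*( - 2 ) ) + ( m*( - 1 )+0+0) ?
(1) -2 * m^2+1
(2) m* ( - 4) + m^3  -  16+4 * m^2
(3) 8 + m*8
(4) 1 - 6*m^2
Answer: 1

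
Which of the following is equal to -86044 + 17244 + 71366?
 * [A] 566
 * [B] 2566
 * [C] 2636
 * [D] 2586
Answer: B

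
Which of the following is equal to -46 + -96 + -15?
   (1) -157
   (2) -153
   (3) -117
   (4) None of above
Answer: 1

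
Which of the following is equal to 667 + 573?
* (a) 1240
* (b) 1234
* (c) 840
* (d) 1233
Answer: a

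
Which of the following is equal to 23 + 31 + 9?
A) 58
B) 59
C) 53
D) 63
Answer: D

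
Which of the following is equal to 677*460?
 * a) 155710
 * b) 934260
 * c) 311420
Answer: c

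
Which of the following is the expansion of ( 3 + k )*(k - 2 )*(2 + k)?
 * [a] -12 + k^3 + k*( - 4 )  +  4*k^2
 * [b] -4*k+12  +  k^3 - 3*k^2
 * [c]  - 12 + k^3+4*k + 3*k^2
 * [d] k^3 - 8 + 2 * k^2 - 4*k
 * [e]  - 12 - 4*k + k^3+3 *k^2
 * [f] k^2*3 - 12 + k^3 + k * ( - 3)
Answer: e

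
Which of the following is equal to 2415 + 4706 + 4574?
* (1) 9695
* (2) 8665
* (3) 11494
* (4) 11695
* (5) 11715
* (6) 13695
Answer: 4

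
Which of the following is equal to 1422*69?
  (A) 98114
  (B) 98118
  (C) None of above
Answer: B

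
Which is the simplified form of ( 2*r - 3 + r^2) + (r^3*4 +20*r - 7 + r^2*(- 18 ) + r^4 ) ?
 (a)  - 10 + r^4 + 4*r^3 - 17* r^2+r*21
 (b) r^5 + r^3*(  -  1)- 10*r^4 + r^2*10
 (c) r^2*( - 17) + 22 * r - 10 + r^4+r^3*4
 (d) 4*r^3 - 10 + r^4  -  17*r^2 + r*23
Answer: c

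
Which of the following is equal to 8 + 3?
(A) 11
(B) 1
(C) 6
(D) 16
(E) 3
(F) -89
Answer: A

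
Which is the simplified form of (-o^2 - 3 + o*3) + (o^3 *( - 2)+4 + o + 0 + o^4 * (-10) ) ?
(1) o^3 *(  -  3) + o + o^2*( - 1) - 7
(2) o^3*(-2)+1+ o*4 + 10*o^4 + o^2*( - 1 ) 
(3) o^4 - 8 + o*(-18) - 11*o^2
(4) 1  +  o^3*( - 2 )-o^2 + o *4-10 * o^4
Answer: 4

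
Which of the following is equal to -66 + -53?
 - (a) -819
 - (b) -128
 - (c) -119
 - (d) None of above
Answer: c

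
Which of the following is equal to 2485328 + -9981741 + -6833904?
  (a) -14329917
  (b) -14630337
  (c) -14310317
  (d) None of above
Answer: d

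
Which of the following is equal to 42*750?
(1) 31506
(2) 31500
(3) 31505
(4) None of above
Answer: 2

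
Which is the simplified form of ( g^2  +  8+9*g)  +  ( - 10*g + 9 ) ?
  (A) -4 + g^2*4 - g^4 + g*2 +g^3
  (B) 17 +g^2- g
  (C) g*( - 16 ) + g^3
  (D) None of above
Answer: B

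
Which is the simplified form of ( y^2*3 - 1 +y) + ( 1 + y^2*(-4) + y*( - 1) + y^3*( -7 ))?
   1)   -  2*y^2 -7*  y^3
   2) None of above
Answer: 2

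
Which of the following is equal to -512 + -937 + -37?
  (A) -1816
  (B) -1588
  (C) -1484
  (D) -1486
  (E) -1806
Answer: D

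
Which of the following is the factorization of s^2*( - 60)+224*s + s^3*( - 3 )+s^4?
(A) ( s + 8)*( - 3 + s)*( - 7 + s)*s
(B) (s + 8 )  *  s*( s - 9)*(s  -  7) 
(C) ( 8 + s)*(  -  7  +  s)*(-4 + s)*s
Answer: C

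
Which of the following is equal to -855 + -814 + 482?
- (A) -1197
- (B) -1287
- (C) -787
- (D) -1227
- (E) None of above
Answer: E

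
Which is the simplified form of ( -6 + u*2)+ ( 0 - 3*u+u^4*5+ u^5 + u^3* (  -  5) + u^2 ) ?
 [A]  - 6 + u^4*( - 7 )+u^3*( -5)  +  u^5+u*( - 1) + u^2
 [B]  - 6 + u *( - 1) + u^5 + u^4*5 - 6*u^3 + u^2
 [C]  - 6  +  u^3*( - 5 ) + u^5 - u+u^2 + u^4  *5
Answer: C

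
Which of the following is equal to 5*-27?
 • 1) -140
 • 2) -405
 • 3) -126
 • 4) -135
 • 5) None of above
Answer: 4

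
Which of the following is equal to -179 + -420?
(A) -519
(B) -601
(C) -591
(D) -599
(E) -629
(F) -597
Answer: D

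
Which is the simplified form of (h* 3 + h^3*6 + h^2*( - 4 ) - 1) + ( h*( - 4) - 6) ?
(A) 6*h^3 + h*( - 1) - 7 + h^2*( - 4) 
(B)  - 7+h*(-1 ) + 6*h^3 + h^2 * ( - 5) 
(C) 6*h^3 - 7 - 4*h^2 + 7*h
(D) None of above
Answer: A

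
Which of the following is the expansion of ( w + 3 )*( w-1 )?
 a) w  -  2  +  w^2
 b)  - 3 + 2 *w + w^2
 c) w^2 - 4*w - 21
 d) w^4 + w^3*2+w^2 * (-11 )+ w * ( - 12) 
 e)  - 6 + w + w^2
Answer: b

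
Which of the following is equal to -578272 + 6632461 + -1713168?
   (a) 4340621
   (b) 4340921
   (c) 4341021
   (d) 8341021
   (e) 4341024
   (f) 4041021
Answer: c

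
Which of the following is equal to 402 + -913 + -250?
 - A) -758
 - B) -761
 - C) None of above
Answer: B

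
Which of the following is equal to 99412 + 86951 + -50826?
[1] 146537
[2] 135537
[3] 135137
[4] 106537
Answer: 2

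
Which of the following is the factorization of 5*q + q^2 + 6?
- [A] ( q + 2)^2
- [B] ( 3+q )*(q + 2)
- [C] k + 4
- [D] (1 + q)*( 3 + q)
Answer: B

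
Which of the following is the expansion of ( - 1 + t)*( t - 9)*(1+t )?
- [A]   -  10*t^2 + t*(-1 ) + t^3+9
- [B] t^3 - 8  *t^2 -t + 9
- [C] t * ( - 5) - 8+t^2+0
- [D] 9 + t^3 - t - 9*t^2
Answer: D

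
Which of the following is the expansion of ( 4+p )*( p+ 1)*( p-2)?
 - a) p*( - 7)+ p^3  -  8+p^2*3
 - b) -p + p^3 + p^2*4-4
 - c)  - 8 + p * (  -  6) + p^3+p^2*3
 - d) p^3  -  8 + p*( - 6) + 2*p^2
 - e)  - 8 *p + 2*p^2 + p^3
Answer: c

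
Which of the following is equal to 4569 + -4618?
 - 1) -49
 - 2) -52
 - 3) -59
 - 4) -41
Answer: 1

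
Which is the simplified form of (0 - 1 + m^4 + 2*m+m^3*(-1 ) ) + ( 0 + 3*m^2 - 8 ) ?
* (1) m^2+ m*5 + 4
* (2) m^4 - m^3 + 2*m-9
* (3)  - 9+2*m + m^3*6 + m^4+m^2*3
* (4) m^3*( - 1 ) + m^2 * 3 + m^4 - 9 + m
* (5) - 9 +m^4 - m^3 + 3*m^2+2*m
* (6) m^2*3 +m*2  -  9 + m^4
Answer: 5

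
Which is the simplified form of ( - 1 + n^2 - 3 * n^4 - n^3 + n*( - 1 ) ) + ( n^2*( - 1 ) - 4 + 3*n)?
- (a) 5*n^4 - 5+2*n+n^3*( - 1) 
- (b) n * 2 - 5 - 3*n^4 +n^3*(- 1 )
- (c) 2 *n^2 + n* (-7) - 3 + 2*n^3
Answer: b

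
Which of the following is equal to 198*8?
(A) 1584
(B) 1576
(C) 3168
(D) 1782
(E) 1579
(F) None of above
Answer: A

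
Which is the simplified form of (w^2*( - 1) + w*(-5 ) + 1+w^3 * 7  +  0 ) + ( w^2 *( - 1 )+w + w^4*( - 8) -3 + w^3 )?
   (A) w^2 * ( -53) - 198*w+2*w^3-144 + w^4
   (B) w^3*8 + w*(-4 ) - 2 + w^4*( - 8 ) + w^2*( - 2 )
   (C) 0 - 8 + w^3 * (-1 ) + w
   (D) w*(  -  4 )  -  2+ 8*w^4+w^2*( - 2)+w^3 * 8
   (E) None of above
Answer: B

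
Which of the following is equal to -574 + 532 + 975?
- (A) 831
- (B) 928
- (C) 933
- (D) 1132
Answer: C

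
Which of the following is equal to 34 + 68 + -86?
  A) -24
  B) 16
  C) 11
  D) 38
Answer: B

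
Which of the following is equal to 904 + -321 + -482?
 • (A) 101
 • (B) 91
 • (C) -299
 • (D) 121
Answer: A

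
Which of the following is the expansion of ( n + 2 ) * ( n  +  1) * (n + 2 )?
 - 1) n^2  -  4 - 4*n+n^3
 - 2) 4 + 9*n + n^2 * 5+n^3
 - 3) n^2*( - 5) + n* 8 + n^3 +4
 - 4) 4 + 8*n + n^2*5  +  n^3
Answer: 4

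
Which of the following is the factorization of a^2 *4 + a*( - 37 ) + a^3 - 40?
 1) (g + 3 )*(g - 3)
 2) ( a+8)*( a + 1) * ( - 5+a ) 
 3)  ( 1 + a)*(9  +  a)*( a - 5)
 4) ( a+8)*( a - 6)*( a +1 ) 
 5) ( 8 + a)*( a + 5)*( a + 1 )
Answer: 2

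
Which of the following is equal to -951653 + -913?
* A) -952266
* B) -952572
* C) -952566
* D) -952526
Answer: C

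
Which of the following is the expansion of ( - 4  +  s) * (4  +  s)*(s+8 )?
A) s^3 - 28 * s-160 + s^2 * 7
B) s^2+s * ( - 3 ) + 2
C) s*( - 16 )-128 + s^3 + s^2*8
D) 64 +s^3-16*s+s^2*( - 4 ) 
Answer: C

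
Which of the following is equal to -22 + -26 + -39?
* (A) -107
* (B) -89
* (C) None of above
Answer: C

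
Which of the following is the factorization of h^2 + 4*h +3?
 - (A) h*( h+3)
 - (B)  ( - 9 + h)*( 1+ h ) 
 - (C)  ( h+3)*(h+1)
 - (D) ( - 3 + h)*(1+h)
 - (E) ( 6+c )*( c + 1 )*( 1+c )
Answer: C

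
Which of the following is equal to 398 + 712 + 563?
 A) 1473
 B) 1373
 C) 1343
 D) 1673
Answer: D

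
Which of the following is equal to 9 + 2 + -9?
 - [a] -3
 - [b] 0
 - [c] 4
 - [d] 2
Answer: d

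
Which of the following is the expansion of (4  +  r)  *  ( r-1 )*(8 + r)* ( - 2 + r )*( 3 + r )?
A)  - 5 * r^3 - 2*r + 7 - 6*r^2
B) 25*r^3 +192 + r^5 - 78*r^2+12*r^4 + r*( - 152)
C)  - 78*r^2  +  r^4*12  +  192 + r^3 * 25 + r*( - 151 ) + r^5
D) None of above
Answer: B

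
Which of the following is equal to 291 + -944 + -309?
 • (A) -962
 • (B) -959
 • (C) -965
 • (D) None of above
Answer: A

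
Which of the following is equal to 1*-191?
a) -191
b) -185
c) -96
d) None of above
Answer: a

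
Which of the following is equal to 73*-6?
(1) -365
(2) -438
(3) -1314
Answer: 2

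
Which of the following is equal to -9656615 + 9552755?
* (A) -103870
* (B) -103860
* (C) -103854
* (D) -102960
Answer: B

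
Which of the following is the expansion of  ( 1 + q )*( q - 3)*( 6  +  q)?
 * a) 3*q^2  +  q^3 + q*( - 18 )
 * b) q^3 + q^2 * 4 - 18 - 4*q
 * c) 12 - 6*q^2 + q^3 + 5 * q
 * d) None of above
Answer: d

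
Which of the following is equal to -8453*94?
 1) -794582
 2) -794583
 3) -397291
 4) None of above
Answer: 1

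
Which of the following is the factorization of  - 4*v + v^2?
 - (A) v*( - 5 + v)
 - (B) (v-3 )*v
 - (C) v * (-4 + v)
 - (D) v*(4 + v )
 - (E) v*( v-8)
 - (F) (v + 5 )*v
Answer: C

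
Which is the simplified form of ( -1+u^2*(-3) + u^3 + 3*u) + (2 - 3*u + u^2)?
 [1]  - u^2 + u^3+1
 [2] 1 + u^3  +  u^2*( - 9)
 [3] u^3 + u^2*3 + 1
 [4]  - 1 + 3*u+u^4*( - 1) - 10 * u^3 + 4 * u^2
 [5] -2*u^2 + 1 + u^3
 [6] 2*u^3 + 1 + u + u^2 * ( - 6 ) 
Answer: 5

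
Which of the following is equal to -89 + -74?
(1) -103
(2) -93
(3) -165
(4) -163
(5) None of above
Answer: 4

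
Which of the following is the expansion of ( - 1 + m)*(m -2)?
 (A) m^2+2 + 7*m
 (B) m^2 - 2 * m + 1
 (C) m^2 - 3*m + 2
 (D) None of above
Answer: C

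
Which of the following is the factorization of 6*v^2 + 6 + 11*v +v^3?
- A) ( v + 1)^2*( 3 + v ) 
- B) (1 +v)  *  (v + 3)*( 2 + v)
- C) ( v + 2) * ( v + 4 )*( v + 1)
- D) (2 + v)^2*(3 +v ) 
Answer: B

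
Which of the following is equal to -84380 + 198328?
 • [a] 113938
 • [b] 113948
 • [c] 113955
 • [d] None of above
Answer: b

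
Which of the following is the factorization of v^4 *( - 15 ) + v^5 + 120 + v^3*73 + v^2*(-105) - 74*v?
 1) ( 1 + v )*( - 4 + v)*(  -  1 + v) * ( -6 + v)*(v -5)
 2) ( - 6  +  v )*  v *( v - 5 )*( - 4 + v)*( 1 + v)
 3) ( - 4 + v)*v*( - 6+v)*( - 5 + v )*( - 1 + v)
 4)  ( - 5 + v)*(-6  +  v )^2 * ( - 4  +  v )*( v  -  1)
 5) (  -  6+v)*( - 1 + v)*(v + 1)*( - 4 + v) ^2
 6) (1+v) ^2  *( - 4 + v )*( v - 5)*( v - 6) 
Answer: 1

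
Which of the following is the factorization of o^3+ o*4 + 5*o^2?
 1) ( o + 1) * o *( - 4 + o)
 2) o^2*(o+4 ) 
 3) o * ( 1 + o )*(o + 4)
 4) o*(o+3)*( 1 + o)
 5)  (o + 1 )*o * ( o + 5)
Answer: 3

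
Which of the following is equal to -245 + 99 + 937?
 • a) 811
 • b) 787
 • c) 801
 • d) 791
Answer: d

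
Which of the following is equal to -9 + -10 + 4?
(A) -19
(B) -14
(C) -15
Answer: C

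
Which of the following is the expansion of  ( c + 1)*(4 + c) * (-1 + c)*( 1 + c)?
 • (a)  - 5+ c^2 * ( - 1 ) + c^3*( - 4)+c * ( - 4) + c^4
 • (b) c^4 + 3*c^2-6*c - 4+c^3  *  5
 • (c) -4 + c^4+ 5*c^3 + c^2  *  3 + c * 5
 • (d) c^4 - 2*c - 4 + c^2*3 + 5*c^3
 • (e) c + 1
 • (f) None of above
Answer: f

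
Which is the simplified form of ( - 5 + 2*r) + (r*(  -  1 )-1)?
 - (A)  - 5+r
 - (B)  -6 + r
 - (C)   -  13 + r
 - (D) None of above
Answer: B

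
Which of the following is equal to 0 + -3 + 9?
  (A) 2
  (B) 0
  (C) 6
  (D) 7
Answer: C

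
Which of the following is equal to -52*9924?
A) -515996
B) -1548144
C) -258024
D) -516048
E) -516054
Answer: D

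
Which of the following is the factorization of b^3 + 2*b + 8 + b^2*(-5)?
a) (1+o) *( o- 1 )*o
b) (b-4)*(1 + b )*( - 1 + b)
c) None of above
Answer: c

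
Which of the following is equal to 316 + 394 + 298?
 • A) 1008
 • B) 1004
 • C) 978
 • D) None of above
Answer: A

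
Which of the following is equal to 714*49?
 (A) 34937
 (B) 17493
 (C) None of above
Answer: C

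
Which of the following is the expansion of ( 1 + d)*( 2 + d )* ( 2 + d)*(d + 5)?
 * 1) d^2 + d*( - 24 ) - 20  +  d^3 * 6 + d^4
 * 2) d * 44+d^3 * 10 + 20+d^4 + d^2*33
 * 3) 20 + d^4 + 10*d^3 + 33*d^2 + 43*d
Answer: 2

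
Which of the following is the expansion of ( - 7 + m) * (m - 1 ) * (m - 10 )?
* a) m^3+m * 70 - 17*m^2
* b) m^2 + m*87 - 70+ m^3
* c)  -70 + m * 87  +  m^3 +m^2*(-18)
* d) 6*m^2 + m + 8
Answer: c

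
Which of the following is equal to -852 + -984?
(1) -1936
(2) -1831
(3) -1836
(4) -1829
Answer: 3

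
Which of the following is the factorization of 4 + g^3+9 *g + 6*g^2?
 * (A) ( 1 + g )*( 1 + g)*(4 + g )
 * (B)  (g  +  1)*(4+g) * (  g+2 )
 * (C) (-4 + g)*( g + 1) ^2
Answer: A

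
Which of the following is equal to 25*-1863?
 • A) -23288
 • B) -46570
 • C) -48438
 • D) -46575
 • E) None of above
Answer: D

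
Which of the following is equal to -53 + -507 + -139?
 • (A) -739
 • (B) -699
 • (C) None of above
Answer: B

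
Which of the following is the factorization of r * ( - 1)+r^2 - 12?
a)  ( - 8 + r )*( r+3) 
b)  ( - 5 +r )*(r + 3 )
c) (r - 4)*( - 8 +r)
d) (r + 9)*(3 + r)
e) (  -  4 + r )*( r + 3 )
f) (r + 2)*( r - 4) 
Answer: e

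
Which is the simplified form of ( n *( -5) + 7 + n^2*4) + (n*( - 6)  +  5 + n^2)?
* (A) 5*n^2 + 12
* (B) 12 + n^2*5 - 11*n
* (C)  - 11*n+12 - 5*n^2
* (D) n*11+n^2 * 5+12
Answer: B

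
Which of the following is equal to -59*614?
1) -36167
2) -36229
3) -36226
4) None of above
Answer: 3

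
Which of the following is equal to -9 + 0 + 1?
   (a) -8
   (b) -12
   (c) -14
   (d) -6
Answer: a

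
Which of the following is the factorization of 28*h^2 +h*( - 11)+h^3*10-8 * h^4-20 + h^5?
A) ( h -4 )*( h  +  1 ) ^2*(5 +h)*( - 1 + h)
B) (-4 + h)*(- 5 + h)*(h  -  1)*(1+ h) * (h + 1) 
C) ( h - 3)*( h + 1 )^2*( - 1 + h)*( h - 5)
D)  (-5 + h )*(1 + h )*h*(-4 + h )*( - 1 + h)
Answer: B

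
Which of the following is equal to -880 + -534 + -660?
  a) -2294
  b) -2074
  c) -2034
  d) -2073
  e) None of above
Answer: b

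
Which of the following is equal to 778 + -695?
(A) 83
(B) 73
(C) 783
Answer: A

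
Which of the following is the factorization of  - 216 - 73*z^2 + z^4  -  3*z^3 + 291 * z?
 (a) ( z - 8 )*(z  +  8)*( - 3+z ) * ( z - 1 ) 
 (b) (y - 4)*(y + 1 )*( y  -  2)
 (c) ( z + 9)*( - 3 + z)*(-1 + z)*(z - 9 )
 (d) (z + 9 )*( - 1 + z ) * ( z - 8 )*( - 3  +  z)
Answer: d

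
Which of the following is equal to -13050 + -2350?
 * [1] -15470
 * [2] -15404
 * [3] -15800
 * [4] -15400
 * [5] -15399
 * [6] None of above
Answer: 4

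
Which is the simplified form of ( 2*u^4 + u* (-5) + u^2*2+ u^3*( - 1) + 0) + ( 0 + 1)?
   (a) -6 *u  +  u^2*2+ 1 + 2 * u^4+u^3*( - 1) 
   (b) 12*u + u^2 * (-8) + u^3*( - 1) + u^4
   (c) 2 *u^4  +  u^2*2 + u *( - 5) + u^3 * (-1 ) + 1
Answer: c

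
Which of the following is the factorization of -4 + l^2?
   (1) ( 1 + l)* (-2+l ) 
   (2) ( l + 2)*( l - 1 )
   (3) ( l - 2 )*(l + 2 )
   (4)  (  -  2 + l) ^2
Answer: 3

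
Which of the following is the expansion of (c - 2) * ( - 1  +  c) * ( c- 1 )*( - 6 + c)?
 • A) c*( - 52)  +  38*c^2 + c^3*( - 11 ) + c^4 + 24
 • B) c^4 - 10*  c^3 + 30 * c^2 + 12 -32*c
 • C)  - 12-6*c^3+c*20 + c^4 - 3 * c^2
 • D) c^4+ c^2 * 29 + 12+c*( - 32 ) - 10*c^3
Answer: D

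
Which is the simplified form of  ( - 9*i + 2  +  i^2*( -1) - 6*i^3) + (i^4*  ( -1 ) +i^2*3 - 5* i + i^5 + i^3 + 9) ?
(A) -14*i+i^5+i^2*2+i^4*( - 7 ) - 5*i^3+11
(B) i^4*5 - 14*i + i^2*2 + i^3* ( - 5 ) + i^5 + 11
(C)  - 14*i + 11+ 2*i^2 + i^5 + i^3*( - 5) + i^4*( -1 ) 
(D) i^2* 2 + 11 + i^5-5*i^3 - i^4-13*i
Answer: C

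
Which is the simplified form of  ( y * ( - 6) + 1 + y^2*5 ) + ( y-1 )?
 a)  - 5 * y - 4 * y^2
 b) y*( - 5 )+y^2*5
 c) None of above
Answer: b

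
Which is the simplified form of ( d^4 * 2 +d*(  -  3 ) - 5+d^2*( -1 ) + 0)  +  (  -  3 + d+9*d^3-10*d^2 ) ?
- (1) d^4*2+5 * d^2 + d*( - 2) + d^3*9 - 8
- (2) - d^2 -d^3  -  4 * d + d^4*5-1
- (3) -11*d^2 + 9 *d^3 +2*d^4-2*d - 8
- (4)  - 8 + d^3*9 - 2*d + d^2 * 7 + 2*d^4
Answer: 3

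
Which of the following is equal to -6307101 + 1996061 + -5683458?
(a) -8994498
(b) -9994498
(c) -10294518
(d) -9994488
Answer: b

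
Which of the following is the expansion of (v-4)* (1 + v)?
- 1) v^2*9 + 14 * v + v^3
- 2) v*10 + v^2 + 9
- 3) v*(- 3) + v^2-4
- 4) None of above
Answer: 3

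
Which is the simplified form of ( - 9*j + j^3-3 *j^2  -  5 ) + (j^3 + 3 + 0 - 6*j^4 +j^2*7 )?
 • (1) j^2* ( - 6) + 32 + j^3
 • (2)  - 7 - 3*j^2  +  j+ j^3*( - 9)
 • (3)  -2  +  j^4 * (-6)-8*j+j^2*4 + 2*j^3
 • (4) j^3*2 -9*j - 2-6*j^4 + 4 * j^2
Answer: 4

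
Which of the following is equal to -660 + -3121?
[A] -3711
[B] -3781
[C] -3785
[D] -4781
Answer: B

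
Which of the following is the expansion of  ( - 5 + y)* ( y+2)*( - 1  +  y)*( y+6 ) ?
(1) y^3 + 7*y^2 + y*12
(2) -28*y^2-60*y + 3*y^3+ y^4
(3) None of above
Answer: 3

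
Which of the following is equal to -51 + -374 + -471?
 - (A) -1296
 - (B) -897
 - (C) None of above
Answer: C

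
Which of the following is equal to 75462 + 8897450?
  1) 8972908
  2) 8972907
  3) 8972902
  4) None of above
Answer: 4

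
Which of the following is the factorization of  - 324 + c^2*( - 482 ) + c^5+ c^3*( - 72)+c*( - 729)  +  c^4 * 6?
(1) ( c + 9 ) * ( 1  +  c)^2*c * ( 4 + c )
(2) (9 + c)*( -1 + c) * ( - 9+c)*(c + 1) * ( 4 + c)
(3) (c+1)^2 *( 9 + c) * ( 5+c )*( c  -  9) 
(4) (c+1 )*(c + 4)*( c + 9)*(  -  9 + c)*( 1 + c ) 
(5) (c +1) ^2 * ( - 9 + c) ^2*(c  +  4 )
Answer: 4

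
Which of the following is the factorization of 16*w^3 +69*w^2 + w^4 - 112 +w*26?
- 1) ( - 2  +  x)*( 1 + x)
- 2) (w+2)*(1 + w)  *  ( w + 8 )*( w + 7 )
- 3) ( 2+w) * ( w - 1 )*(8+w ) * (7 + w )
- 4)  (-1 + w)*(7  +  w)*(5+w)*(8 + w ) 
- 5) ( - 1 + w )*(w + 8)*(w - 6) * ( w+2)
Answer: 3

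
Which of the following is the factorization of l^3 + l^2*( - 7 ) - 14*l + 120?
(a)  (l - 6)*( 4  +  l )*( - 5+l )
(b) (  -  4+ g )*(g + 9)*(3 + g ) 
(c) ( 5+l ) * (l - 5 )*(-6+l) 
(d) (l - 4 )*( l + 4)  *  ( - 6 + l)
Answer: a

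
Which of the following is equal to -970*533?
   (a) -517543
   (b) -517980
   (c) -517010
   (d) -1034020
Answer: c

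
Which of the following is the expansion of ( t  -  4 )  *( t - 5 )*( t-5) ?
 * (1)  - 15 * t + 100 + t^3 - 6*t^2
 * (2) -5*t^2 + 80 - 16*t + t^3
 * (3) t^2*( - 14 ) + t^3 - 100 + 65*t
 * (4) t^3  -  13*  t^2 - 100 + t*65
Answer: 3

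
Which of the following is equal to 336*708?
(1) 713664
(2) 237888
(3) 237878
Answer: 2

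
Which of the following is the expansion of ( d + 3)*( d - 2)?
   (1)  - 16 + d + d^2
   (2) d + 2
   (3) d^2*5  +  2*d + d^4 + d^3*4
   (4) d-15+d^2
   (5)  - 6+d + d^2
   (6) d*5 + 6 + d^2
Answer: 5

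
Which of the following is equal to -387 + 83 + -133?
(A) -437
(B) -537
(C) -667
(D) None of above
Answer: A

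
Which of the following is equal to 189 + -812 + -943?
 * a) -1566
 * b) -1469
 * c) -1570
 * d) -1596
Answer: a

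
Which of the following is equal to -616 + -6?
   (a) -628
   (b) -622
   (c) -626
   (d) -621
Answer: b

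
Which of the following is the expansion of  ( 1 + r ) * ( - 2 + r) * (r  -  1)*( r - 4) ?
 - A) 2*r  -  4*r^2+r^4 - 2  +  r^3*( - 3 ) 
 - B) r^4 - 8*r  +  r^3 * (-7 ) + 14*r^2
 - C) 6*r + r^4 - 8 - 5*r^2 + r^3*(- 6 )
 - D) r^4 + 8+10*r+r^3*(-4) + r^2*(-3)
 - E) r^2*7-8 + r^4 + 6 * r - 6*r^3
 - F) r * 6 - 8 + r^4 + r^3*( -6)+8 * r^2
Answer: E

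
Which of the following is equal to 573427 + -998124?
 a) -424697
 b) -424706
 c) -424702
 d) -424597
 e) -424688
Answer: a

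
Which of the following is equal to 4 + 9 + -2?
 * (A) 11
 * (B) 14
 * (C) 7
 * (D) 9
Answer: A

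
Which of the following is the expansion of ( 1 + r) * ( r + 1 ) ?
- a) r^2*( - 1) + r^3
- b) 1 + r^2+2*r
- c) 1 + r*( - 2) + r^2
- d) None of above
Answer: b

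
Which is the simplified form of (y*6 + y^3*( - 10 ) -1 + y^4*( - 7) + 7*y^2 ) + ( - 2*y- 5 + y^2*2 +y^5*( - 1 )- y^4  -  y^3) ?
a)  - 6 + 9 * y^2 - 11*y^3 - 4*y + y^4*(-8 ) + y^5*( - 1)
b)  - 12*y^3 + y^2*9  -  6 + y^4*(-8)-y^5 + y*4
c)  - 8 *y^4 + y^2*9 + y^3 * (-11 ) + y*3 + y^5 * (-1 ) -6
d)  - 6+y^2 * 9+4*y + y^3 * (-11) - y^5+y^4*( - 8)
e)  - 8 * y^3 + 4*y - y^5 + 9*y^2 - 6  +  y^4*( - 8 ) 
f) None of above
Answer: d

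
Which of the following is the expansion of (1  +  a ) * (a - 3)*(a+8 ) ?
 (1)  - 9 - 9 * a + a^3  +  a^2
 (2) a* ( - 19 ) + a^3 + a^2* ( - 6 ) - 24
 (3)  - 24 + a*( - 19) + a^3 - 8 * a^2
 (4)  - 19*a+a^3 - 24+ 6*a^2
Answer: 4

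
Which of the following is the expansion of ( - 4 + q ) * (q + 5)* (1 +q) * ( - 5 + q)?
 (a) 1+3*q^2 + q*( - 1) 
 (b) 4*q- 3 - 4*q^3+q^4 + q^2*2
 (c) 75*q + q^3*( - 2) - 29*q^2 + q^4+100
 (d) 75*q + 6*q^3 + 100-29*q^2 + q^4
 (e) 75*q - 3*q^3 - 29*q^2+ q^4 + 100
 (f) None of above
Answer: e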